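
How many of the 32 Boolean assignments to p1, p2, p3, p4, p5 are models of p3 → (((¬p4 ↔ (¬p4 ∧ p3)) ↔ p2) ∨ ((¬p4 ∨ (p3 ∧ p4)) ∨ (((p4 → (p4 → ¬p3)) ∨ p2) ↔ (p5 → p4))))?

Initial set: {(p3 → (((¬p4 ↔ (¬p4 ∧ p3)) ↔ p2) ∨ ((¬p4 ∨ (p3 ∧ p4)) ∨ (((p4 → (p4 → ¬p3)) ∨ p2) ↔ (p5 → p4)))))}.
(p3 → (((¬p4 ↔ (¬p4 ∧ p3)) ↔ p2) ∨ ((¬p4 ∨ (p3 ∧ p4)) ∨ (((p4 → (p4 → ¬p3)) ∨ p2) ↔ (p5 → p4))))): β-rule — branch into ¬p3  //  (((¬p4 ↔ (¬p4 ∧ p3)) ↔ p2) ∨ ((¬p4 ∨ (p3 ∧ p4)) ∨ (((p4 → (p4 → ¬p3)) ∨ p2) ↔ (p5 → p4)))).
  branch 1 (add ¬p3):
    ○ open, literals {p3=F}.
  branch 2 (add (((¬p4 ↔ (¬p4 ∧ p3)) ↔ p2) ∨ ((¬p4 ∨ (p3 ∧ p4)) ∨ (((p4 → (p4 → ¬p3)) ∨ p2) ↔ (p5 → p4))))):
    (((¬p4 ↔ (¬p4 ∧ p3)) ↔ p2) ∨ ((¬p4 ∨ (p3 ∧ p4)) ∨ (((p4 → (p4 → ¬p3)) ∨ p2) ↔ (p5 → p4)))): β-rule — branch into ((¬p4 ↔ (¬p4 ∧ p3)) ↔ p2)  //  ((¬p4 ∨ (p3 ∧ p4)) ∨ (((p4 → (p4 → ¬p3)) ∨ p2) ↔ (p5 → p4))).
      branch 2.1 (add ((¬p4 ↔ (¬p4 ∧ p3)) ↔ p2)):
        ((¬p4 ↔ (¬p4 ∧ p3)) ↔ p2): β-rule — branch into (¬p4 ↔ (¬p4 ∧ p3)), p2  //  ¬(¬p4 ↔ (¬p4 ∧ p3)), ¬p2.
          branch 2.1.1 (add (¬p4 ↔ (¬p4 ∧ p3)), p2):
            (¬p4 ↔ (¬p4 ∧ p3)): β-rule — branch into ¬p4, (¬p4 ∧ p3)  //  ¬¬p4, ¬(¬p4 ∧ p3).
              branch 2.1.1.1 (add ¬p4, (¬p4 ∧ p3)):
                (¬p4 ∧ p3): α-rule — add ¬p4, p3.
                ○ open, literals {p2=T, p3=T, p4=F}.
              branch 2.1.1.2 (add ¬¬p4, ¬(¬p4 ∧ p3)):
                ¬(¬p4 ∧ p3): β-rule — branch into ¬¬p4  //  ¬p3.
                  branch 2.1.1.2.1 (add ¬¬p4):
                    ○ open, literals {p2=T, p4=T}.
                  branch 2.1.1.2.2 (add ¬p3):
                    ○ open, literals {p2=T, p3=F, p4=T}.
          branch 2.1.2 (add ¬(¬p4 ↔ (¬p4 ∧ p3)), ¬p2):
            ¬(¬p4 ↔ (¬p4 ∧ p3)): β-rule — branch into ¬p4, ¬(¬p4 ∧ p3)  //  ¬¬p4, (¬p4 ∧ p3).
              branch 2.1.2.1 (add ¬p4, ¬(¬p4 ∧ p3)):
                ¬(¬p4 ∧ p3): β-rule — branch into ¬¬p4  //  ¬p3.
                  branch 2.1.2.1.1 (add ¬¬p4):
                    × closes — contains both p4 and ¬p4.
                  branch 2.1.2.1.2 (add ¬p3):
                    ○ open, literals {p2=F, p3=F, p4=F}.
              branch 2.1.2.2 (add ¬¬p4, (¬p4 ∧ p3)):
                (¬p4 ∧ p3): α-rule — add ¬p4, p3.
                × closes — contains both p4 and ¬p4.
      branch 2.2 (add ((¬p4 ∨ (p3 ∧ p4)) ∨ (((p4 → (p4 → ¬p3)) ∨ p2) ↔ (p5 → p4)))):
        ((¬p4 ∨ (p3 ∧ p4)) ∨ (((p4 → (p4 → ¬p3)) ∨ p2) ↔ (p5 → p4))): β-rule — branch into (¬p4 ∨ (p3 ∧ p4))  //  (((p4 → (p4 → ¬p3)) ∨ p2) ↔ (p5 → p4)).
          branch 2.2.1 (add (¬p4 ∨ (p3 ∧ p4))):
            (¬p4 ∨ (p3 ∧ p4)): β-rule — branch into ¬p4  //  (p3 ∧ p4).
              branch 2.2.1.1 (add ¬p4):
                ○ open, literals {p4=F}.
              branch 2.2.1.2 (add (p3 ∧ p4)):
                (p3 ∧ p4): α-rule — add p3, p4.
                ○ open, literals {p3=T, p4=T}.
          branch 2.2.2 (add (((p4 → (p4 → ¬p3)) ∨ p2) ↔ (p5 → p4))):
            (((p4 → (p4 → ¬p3)) ∨ p2) ↔ (p5 → p4)): β-rule — branch into ((p4 → (p4 → ¬p3)) ∨ p2), (p5 → p4)  //  ¬((p4 → (p4 → ¬p3)) ∨ p2), ¬(p5 → p4).
              branch 2.2.2.1 (add ((p4 → (p4 → ¬p3)) ∨ p2), (p5 → p4)):
                ((p4 → (p4 → ¬p3)) ∨ p2): β-rule — branch into (p4 → (p4 → ¬p3))  //  p2.
                  branch 2.2.2.1.1 (add (p4 → (p4 → ¬p3))):
                    (p5 → p4): β-rule — branch into ¬p5  //  p4.
                      branch 2.2.2.1.1.1 (add ¬p5):
                        (p4 → (p4 → ¬p3)): β-rule — branch into ¬p4  //  (p4 → ¬p3).
                          branch 2.2.2.1.1.1.1 (add ¬p4):
                            ○ open, literals {p4=F, p5=F}.
                          branch 2.2.2.1.1.1.2 (add (p4 → ¬p3)):
                            (p4 → ¬p3): β-rule — branch into ¬p4  //  ¬p3.
                              branch 2.2.2.1.1.1.2.1 (add ¬p4):
                                ○ open, literals {p4=F, p5=F}.
                              branch 2.2.2.1.1.1.2.2 (add ¬p3):
                                ○ open, literals {p3=F, p5=F}.
                      branch 2.2.2.1.1.2 (add p4):
                        (p4 → (p4 → ¬p3)): β-rule — branch into ¬p4  //  (p4 → ¬p3).
                          branch 2.2.2.1.1.2.1 (add ¬p4):
                            × closes — contains both p4 and ¬p4.
                          branch 2.2.2.1.1.2.2 (add (p4 → ¬p3)):
                            (p4 → ¬p3): β-rule — branch into ¬p4  //  ¬p3.
                              branch 2.2.2.1.1.2.2.1 (add ¬p4):
                                × closes — contains both p4 and ¬p4.
                              branch 2.2.2.1.1.2.2.2 (add ¬p3):
                                ○ open, literals {p3=F, p4=T}.
                  branch 2.2.2.1.2 (add p2):
                    (p5 → p4): β-rule — branch into ¬p5  //  p4.
                      branch 2.2.2.1.2.1 (add ¬p5):
                        ○ open, literals {p2=T, p5=F}.
                      branch 2.2.2.1.2.2 (add p4):
                        ○ open, literals {p2=T, p4=T}.
              branch 2.2.2.2 (add ¬((p4 → (p4 → ¬p3)) ∨ p2), ¬(p5 → p4)):
                ¬((p4 → (p4 → ¬p3)) ∨ p2): α-rule — add ¬(p4 → (p4 → ¬p3)), ¬p2.
                ¬(p5 → p4): α-rule — add p5, ¬p4.
                ¬(p4 → (p4 → ¬p3)): α-rule — add p4, ¬(p4 → ¬p3).
                × closes — contains both p4 and ¬p4.
5 branches closed, 13 open.
Each open branch fixes some atoms; the unmentioned ones are free. Counting distinct full assignments: branch {p3=F} (p1, p2, p4, p5) contributes 16 new; branch {p2=T, p3=T, p4=F} (p1, p5) contributes 4 new; branch {p2=T, p4=T} (p1, p3, p5) contributes 4 new; branch {p2=T, p3=F, p4=T} (p1, p5) contributes 0 new; branch {p2=F, p3=F, p4=F} (p1, p5) contributes 0 new; branch {p4=F} (p1, p2, p3, p5) contributes 4 new; branch {p3=T, p4=T} (p1, p2, p5) contributes 4 new; branch {p4=F, p5=F} (p1, p2, p3) contributes 0 new; branch {p4=F, p5=F} (p1, p2, p3) contributes 0 new; branch {p3=F, p5=F} (p1, p2, p4) contributes 0 new; branch {p3=F, p4=T} (p1, p2, p5) contributes 0 new; branch {p2=T, p5=F} (p1, p3, p4) contributes 0 new; branch {p2=T, p4=T} (p1, p3, p5) contributes 0 new. Total: 32.

32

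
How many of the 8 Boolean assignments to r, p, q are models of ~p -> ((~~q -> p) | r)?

Initial set: {(~p -> ((~~q -> p) | r))}.
(~p -> ((~~q -> p) | r)): β-rule — branch into ~~p  //  ((~~q -> p) | r).
  branch 1 (add ~~p):
    ○ open, literals {p=T}.
  branch 2 (add ((~~q -> p) | r)):
    ((~~q -> p) | r): β-rule — branch into (~~q -> p)  //  r.
      branch 2.1 (add (~~q -> p)):
        (~~q -> p): β-rule — branch into ~~~q  //  p.
          branch 2.1.1 (add ~~~q):
            ~~~q: drop double negation, giving ~q.
            ○ open, literals {q=F}.
          branch 2.1.2 (add p):
            ○ open, literals {p=T}.
      branch 2.2 (add r):
        ○ open, literals {r=T}.
0 branches closed, 4 open.
Each open branch fixes some atoms; the unmentioned ones are free. Counting distinct full assignments: branch {p=T} (r, q) contributes 4 new; branch {q=F} (r, p) contributes 2 new; branch {p=T} (r, q) contributes 0 new; branch {r=T} (p, q) contributes 1 new. Total: 7.

7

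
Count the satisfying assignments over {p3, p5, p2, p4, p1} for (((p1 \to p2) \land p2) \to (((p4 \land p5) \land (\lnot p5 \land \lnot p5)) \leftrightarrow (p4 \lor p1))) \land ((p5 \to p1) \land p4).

6

Initial set: {((((p1 \to p2) \land p2) \to (((p4 \land p5) \land (\lnot p5 \land \lnot p5)) \leftrightarrow (p4 \lor p1))) \land ((p5 \to p1) \land p4))}.
((((p1 \to p2) \land p2) \to (((p4 \land p5) \land (\lnot p5 \land \lnot p5)) \leftrightarrow (p4 \lor p1))) \land ((p5 \to p1) \land p4)): α-rule — add (((p1 \to p2) \land p2) \to (((p4 \land p5) \land (\lnot p5 \land \lnot p5)) \leftrightarrow (p4 \lor p1))), ((p5 \to p1) \land p4).
((p5 \to p1) \land p4): α-rule — add (p5 \to p1), p4.
(((p1 \to p2) \land p2) \to (((p4 \land p5) \land (\lnot p5 \land \lnot p5)) \leftrightarrow (p4 \lor p1))): β-rule — branch into \lnot ((p1 \to p2) \land p2)  //  (((p4 \land p5) \land (\lnot p5 \land \lnot p5)) \leftrightarrow (p4 \lor p1)).
  branch 1 (add \lnot ((p1 \to p2) \land p2)):
    (p5 \to p1): β-rule — branch into \lnot p5  //  p1.
      branch 1.1 (add \lnot p5):
        \lnot ((p1 \to p2) \land p2): β-rule — branch into \lnot (p1 \to p2)  //  \lnot p2.
          branch 1.1.1 (add \lnot (p1 \to p2)):
            \lnot (p1 \to p2): α-rule — add p1, \lnot p2.
            ○ open, literals {p1=true, p2=false, p4=true, p5=false}.
          branch 1.1.2 (add \lnot p2):
            ○ open, literals {p2=false, p4=true, p5=false}.
      branch 1.2 (add p1):
        \lnot ((p1 \to p2) \land p2): β-rule — branch into \lnot (p1 \to p2)  //  \lnot p2.
          branch 1.2.1 (add \lnot (p1 \to p2)):
            \lnot (p1 \to p2): α-rule — add p1, \lnot p2.
            ○ open, literals {p1=true, p2=false, p4=true}.
          branch 1.2.2 (add \lnot p2):
            ○ open, literals {p1=true, p2=false, p4=true}.
  branch 2 (add (((p4 \land p5) \land (\lnot p5 \land \lnot p5)) \leftrightarrow (p4 \lor p1))):
    (p5 \to p1): β-rule — branch into \lnot p5  //  p1.
      branch 2.1 (add \lnot p5):
        (((p4 \land p5) \land (\lnot p5 \land \lnot p5)) \leftrightarrow (p4 \lor p1)): β-rule — branch into ((p4 \land p5) \land (\lnot p5 \land \lnot p5)), (p4 \lor p1)  //  \lnot ((p4 \land p5) \land (\lnot p5 \land \lnot p5)), \lnot (p4 \lor p1).
          branch 2.1.1 (add ((p4 \land p5) \land (\lnot p5 \land \lnot p5)), (p4 \lor p1)):
            ((p4 \land p5) \land (\lnot p5 \land \lnot p5)): α-rule — add (p4 \land p5), (\lnot p5 \land \lnot p5).
            (p4 \land p5): α-rule — add p4, p5.
            × closes — contains both p5 and \lnot p5.
          branch 2.1.2 (add \lnot ((p4 \land p5) \land (\lnot p5 \land \lnot p5)), \lnot (p4 \lor p1)):
            \lnot (p4 \lor p1): α-rule — add \lnot p4, \lnot p1.
            × closes — contains both p4 and \lnot p4.
      branch 2.2 (add p1):
        (((p4 \land p5) \land (\lnot p5 \land \lnot p5)) \leftrightarrow (p4 \lor p1)): β-rule — branch into ((p4 \land p5) \land (\lnot p5 \land \lnot p5)), (p4 \lor p1)  //  \lnot ((p4 \land p5) \land (\lnot p5 \land \lnot p5)), \lnot (p4 \lor p1).
          branch 2.2.1 (add ((p4 \land p5) \land (\lnot p5 \land \lnot p5)), (p4 \lor p1)):
            ((p4 \land p5) \land (\lnot p5 \land \lnot p5)): α-rule — add (p4 \land p5), (\lnot p5 \land \lnot p5).
            (p4 \land p5): α-rule — add p4, p5.
            (\lnot p5 \land \lnot p5): α-rule — add \lnot p5, \lnot p5.
            × closes — contains both p5 and \lnot p5.
          branch 2.2.2 (add \lnot ((p4 \land p5) \land (\lnot p5 \land \lnot p5)), \lnot (p4 \lor p1)):
            \lnot (p4 \lor p1): α-rule — add \lnot p4, \lnot p1.
            × closes — contains both p4 and \lnot p4.
4 branches closed, 4 open.
Each open branch fixes some atoms; the unmentioned ones are free. Counting distinct full assignments: branch {p1=true, p2=false, p4=true, p5=false} (p3) contributes 2 new; branch {p2=false, p4=true, p5=false} (p3, p1) contributes 2 new; branch {p1=true, p2=false, p4=true} (p3, p5) contributes 2 new; branch {p1=true, p2=false, p4=true} (p3, p5) contributes 0 new. Total: 6.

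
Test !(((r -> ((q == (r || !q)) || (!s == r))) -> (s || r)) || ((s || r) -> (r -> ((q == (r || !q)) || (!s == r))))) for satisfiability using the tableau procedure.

Unsatisfiable

Initial set: {!(((r -> ((q == (r || !q)) || (!s == r))) -> (s || r)) || ((s || r) -> (r -> ((q == (r || !q)) || (!s == r)))))}.
!(((r -> ((q == (r || !q)) || (!s == r))) -> (s || r)) || ((s || r) -> (r -> ((q == (r || !q)) || (!s == r))))): α-rule — add !((r -> ((q == (r || !q)) || (!s == r))) -> (s || r)), !((s || r) -> (r -> ((q == (r || !q)) || (!s == r)))).
!((r -> ((q == (r || !q)) || (!s == r))) -> (s || r)): α-rule — add (r -> ((q == (r || !q)) || (!s == r))), !(s || r).
!((s || r) -> (r -> ((q == (r || !q)) || (!s == r)))): α-rule — add (s || r), !(r -> ((q == (r || !q)) || (!s == r))).
!(s || r): α-rule — add !s, !r.
!(r -> ((q == (r || !q)) || (!s == r))): α-rule — add r, !((q == (r || !q)) || (!s == r)).
× closes — contains both r and !r.
All 1 branch closes.
Every branch closed; the formula is unsatisfiable.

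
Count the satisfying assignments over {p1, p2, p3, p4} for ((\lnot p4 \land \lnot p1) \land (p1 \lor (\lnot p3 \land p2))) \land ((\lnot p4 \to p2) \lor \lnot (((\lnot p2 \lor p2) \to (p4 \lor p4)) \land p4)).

Initial set: {T (((\lnot p4 \land \lnot p1) \land (p1 \lor (\lnot p3 \land p2))) \land ((\lnot p4 \to p2) \lor \lnot (((\lnot p2 \lor p2) \to (p4 \lor p4)) \land p4)))}.
T (((\lnot p4 \land \lnot p1) \land (p1 \lor (\lnot p3 \land p2))) \land ((\lnot p4 \to p2) \lor \lnot (((\lnot p2 \lor p2) \to (p4 \lor p4)) \land p4))): α-rule — add T ((\lnot p4 \land \lnot p1) \land (p1 \lor (\lnot p3 \land p2))), T ((\lnot p4 \to p2) \lor \lnot (((\lnot p2 \lor p2) \to (p4 \lor p4)) \land p4)).
T ((\lnot p4 \land \lnot p1) \land (p1 \lor (\lnot p3 \land p2))): α-rule — add T (\lnot p4 \land \lnot p1), T (p1 \lor (\lnot p3 \land p2)).
T (\lnot p4 \land \lnot p1): α-rule — add T \lnot p4, T \lnot p1.
T ((\lnot p4 \to p2) \lor \lnot (((\lnot p2 \lor p2) \to (p4 \lor p4)) \land p4)): β-rule — branch into T (\lnot p4 \to p2)  //  T \lnot (((\lnot p2 \lor p2) \to (p4 \lor p4)) \land p4).
  branch 1 (add T (\lnot p4 \to p2)):
    T (p1 \lor (\lnot p3 \land p2)): β-rule — branch into T p1  //  T (\lnot p3 \land p2).
      branch 1.1 (add T p1):
        × closes — contains both p1 and \lnot p1.
      branch 1.2 (add T (\lnot p3 \land p2)):
        T (\lnot p3 \land p2): α-rule — add T \lnot p3, T p2.
        T (\lnot p4 \to p2): β-rule — branch into F \lnot p4  //  T p2.
          branch 1.2.1 (add F \lnot p4):
            × closes — contains both p4 and \lnot p4.
          branch 1.2.2 (add T p2):
            ○ open, literals {p1=0, p2=1, p3=0, p4=0}.
  branch 2 (add T \lnot (((\lnot p2 \lor p2) \to (p4 \lor p4)) \land p4)):
    T (p1 \lor (\lnot p3 \land p2)): β-rule — branch into T p1  //  T (\lnot p3 \land p2).
      branch 2.1 (add T p1):
        × closes — contains both p1 and \lnot p1.
      branch 2.2 (add T (\lnot p3 \land p2)):
        T (\lnot p3 \land p2): α-rule — add T \lnot p3, T p2.
        T \lnot (((\lnot p2 \lor p2) \to (p4 \lor p4)) \land p4): β-rule — branch into F ((\lnot p2 \lor p2) \to (p4 \lor p4))  //  F p4.
          branch 2.2.1 (add F ((\lnot p2 \lor p2) \to (p4 \lor p4))):
            F ((\lnot p2 \lor p2) \to (p4 \lor p4)): α-rule — add T (\lnot p2 \lor p2), F (p4 \lor p4).
            F (p4 \lor p4): α-rule — add F p4, F p4.
            T (\lnot p2 \lor p2): β-rule — branch into T \lnot p2  //  T p2.
              branch 2.2.1.1 (add T \lnot p2):
                × closes — contains both p2 and \lnot p2.
              branch 2.2.1.2 (add T p2):
                ○ open, literals {p1=0, p2=1, p3=0, p4=0}.
          branch 2.2.2 (add F p4):
            ○ open, literals {p1=0, p2=1, p3=0, p4=0}.
4 branches closed, 3 open.
Each open branch fixes some atoms; the unmentioned ones are free. Counting distinct full assignments: branch {p1=0, p2=1, p3=0, p4=0} (none free) contributes 1 new; branch {p1=0, p2=1, p3=0, p4=0} (none free) contributes 0 new; branch {p1=0, p2=1, p3=0, p4=0} (none free) contributes 0 new. Total: 1.

1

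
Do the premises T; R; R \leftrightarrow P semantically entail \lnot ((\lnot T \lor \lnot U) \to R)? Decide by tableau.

No

Initial set: {T; R; (R \leftrightarrow P); \lnot \lnot ((\lnot T \lor \lnot U) \to R)}.
(R \leftrightarrow P): β-rule — branch into R, P  //  \lnot R, \lnot P.
  branch 1 (add R, P):
    \lnot \lnot ((\lnot T \lor \lnot U) \to R): β-rule — branch into \lnot (\lnot T \lor \lnot U)  //  R.
      branch 1.1 (add \lnot (\lnot T \lor \lnot U)):
        \lnot (\lnot T \lor \lnot U): α-rule — add \lnot \lnot T, \lnot \lnot U.
        ○ open, literals {P=T, R=T, T=T, U=T}.
      branch 1.2 (add R):
        ○ open, literals {P=T, R=T, T=T}.
  branch 2 (add \lnot R, \lnot P):
    × closes — contains both R and \lnot R.
1 branch closed, 2 open.
An open branch gives a countermodel: P=T, R=T, T=T, U=T (unmentioned atoms arbitrary); the premises hold there but the conclusion fails.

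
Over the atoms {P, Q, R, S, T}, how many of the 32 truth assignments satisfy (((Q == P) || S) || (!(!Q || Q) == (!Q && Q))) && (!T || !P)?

24

Initial set: {((((Q == P) || S) || (!(!Q || Q) == (!Q && Q))) && (!T || !P))}.
((((Q == P) || S) || (!(!Q || Q) == (!Q && Q))) && (!T || !P)): α-rule — add (((Q == P) || S) || (!(!Q || Q) == (!Q && Q))), (!T || !P).
(((Q == P) || S) || (!(!Q || Q) == (!Q && Q))): β-rule — branch into ((Q == P) || S)  //  (!(!Q || Q) == (!Q && Q)).
  branch 1 (add ((Q == P) || S)):
    (!T || !P): β-rule — branch into !T  //  !P.
      branch 1.1 (add !T):
        ((Q == P) || S): β-rule — branch into (Q == P)  //  S.
          branch 1.1.1 (add (Q == P)):
            (Q == P): β-rule — branch into Q, P  //  !Q, !P.
              branch 1.1.1.1 (add Q, P):
                ○ open, literals {P=true, Q=true, T=false}.
              branch 1.1.1.2 (add !Q, !P):
                ○ open, literals {P=false, Q=false, T=false}.
          branch 1.1.2 (add S):
            ○ open, literals {S=true, T=false}.
      branch 1.2 (add !P):
        ((Q == P) || S): β-rule — branch into (Q == P)  //  S.
          branch 1.2.1 (add (Q == P)):
            (Q == P): β-rule — branch into Q, P  //  !Q, !P.
              branch 1.2.1.1 (add Q, P):
                × closes — contains both P and !P.
              branch 1.2.1.2 (add !Q, !P):
                ○ open, literals {P=false, Q=false}.
          branch 1.2.2 (add S):
            ○ open, literals {P=false, S=true}.
  branch 2 (add (!(!Q || Q) == (!Q && Q))):
    (!T || !P): β-rule — branch into !T  //  !P.
      branch 2.1 (add !T):
        (!(!Q || Q) == (!Q && Q)): β-rule — branch into !(!Q || Q), (!Q && Q)  //  !!(!Q || Q), !(!Q && Q).
          branch 2.1.1 (add !(!Q || Q), (!Q && Q)):
            !(!Q || Q): α-rule — add !!Q, !Q.
            × closes — contains both Q and !Q.
          branch 2.1.2 (add !!(!Q || Q), !(!Q && Q)):
            !!(!Q || Q): β-rule — branch into !Q  //  Q.
              branch 2.1.2.1 (add !Q):
                !(!Q && Q): β-rule — branch into !!Q  //  !Q.
                  branch 2.1.2.1.1 (add !!Q):
                    × closes — contains both Q and !Q.
                  branch 2.1.2.1.2 (add !Q):
                    ○ open, literals {Q=false, T=false}.
              branch 2.1.2.2 (add Q):
                !(!Q && Q): β-rule — branch into !!Q  //  !Q.
                  branch 2.1.2.2.1 (add !!Q):
                    ○ open, literals {Q=true, T=false}.
                  branch 2.1.2.2.2 (add !Q):
                    × closes — contains both Q and !Q.
      branch 2.2 (add !P):
        (!(!Q || Q) == (!Q && Q)): β-rule — branch into !(!Q || Q), (!Q && Q)  //  !!(!Q || Q), !(!Q && Q).
          branch 2.2.1 (add !(!Q || Q), (!Q && Q)):
            !(!Q || Q): α-rule — add !!Q, !Q.
            × closes — contains both Q and !Q.
          branch 2.2.2 (add !!(!Q || Q), !(!Q && Q)):
            !!(!Q || Q): β-rule — branch into !Q  //  Q.
              branch 2.2.2.1 (add !Q):
                !(!Q && Q): β-rule — branch into !!Q  //  !Q.
                  branch 2.2.2.1.1 (add !!Q):
                    × closes — contains both Q and !Q.
                  branch 2.2.2.1.2 (add !Q):
                    ○ open, literals {P=false, Q=false}.
              branch 2.2.2.2 (add Q):
                !(!Q && Q): β-rule — branch into !!Q  //  !Q.
                  branch 2.2.2.2.1 (add !!Q):
                    ○ open, literals {P=false, Q=true}.
                  branch 2.2.2.2.2 (add !Q):
                    × closes — contains both Q and !Q.
7 branches closed, 9 open.
Each open branch fixes some atoms; the unmentioned ones are free. Counting distinct full assignments: branch {P=true, Q=true, T=false} (R, S) contributes 4 new; branch {P=false, Q=false, T=false} (R, S) contributes 4 new; branch {S=true, T=false} (P, Q, R) contributes 4 new; branch {P=false, Q=false} (R, S, T) contributes 4 new; branch {P=false, S=true} (Q, R, T) contributes 2 new; branch {Q=false, T=false} (P, R, S) contributes 2 new; branch {Q=true, T=false} (P, R, S) contributes 2 new; branch {P=false, Q=false} (R, S, T) contributes 0 new; branch {P=false, Q=true} (R, S, T) contributes 2 new. Total: 24.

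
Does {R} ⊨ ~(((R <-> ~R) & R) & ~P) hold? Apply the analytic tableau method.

Yes

Initial set: {R; ~~(((R <-> ~R) & R) & ~P)}.
~~(((R <-> ~R) & R) & ~P): α-rule — add ((R <-> ~R) & R), ~P.
((R <-> ~R) & R): α-rule — add (R <-> ~R), R.
(R <-> ~R): β-rule — branch into R, ~R  //  ~R, ~~R.
  branch 1 (add R, ~R):
    × closes — contains both R and ~R.
  branch 2 (add ~R, ~~R):
    × closes — contains both R and ~R.
All 2 branches close.
Every branch closed, so the premises entail the conclusion.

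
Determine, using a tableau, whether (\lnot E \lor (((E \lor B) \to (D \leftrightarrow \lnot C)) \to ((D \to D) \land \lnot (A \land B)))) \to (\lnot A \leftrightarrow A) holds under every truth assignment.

Assume the negation and expand:
Initial set: {\lnot ((\lnot E \lor (((E \lor B) \to (D \leftrightarrow \lnot C)) \to ((D \to D) \land \lnot (A \land B)))) \to (\lnot A \leftrightarrow A))}.
\lnot ((\lnot E \lor (((E \lor B) \to (D \leftrightarrow \lnot C)) \to ((D \to D) \land \lnot (A \land B)))) \to (\lnot A \leftrightarrow A)): α-rule — add (\lnot E \lor (((E \lor B) \to (D \leftrightarrow \lnot C)) \to ((D \to D) \land \lnot (A \land B)))), \lnot (\lnot A \leftrightarrow A).
(\lnot E \lor (((E \lor B) \to (D \leftrightarrow \lnot C)) \to ((D \to D) \land \lnot (A \land B)))): β-rule — branch into \lnot E  //  (((E \lor B) \to (D \leftrightarrow \lnot C)) \to ((D \to D) \land \lnot (A \land B))).
  branch 1 (add \lnot E):
    \lnot (\lnot A \leftrightarrow A): β-rule — branch into \lnot A, \lnot A  //  \lnot \lnot A, A.
      branch 1.1 (add \lnot A, \lnot A):
        ○ open, literals {A=0, E=0}.
      branch 1.2 (add \lnot \lnot A, A):
        ○ open, literals {A=1, E=0}.
  branch 2 (add (((E \lor B) \to (D \leftrightarrow \lnot C)) \to ((D \to D) \land \lnot (A \land B)))):
    \lnot (\lnot A \leftrightarrow A): β-rule — branch into \lnot A, \lnot A  //  \lnot \lnot A, A.
      branch 2.1 (add \lnot A, \lnot A):
        (((E \lor B) \to (D \leftrightarrow \lnot C)) \to ((D \to D) \land \lnot (A \land B))): β-rule — branch into \lnot ((E \lor B) \to (D \leftrightarrow \lnot C))  //  ((D \to D) \land \lnot (A \land B)).
          branch 2.1.1 (add \lnot ((E \lor B) \to (D \leftrightarrow \lnot C))):
            \lnot ((E \lor B) \to (D \leftrightarrow \lnot C)): α-rule — add (E \lor B), \lnot (D \leftrightarrow \lnot C).
            (E \lor B): β-rule — branch into E  //  B.
              branch 2.1.1.1 (add E):
                \lnot (D \leftrightarrow \lnot C): β-rule — branch into D, \lnot \lnot C  //  \lnot D, \lnot C.
                  branch 2.1.1.1.1 (add D, \lnot \lnot C):
                    ○ open, literals {A=0, C=1, D=1, E=1}.
                  branch 2.1.1.1.2 (add \lnot D, \lnot C):
                    ○ open, literals {A=0, C=0, D=0, E=1}.
              branch 2.1.1.2 (add B):
                \lnot (D \leftrightarrow \lnot C): β-rule — branch into D, \lnot \lnot C  //  \lnot D, \lnot C.
                  branch 2.1.1.2.1 (add D, \lnot \lnot C):
                    ○ open, literals {A=0, B=1, C=1, D=1}.
                  branch 2.1.1.2.2 (add \lnot D, \lnot C):
                    ○ open, literals {A=0, B=1, C=0, D=0}.
          branch 2.1.2 (add ((D \to D) \land \lnot (A \land B))):
            ((D \to D) \land \lnot (A \land B)): α-rule — add (D \to D), \lnot (A \land B).
            (D \to D): β-rule — branch into \lnot D  //  D.
              branch 2.1.2.1 (add \lnot D):
                \lnot (A \land B): β-rule — branch into \lnot A  //  \lnot B.
                  branch 2.1.2.1.1 (add \lnot A):
                    ○ open, literals {A=0, D=0}.
                  branch 2.1.2.1.2 (add \lnot B):
                    ○ open, literals {A=0, B=0, D=0}.
              branch 2.1.2.2 (add D):
                \lnot (A \land B): β-rule — branch into \lnot A  //  \lnot B.
                  branch 2.1.2.2.1 (add \lnot A):
                    ○ open, literals {A=0, D=1}.
                  branch 2.1.2.2.2 (add \lnot B):
                    ○ open, literals {A=0, B=0, D=1}.
      branch 2.2 (add \lnot \lnot A, A):
        (((E \lor B) \to (D \leftrightarrow \lnot C)) \to ((D \to D) \land \lnot (A \land B))): β-rule — branch into \lnot ((E \lor B) \to (D \leftrightarrow \lnot C))  //  ((D \to D) \land \lnot (A \land B)).
          branch 2.2.1 (add \lnot ((E \lor B) \to (D \leftrightarrow \lnot C))):
            \lnot ((E \lor B) \to (D \leftrightarrow \lnot C)): α-rule — add (E \lor B), \lnot (D \leftrightarrow \lnot C).
            (E \lor B): β-rule — branch into E  //  B.
              branch 2.2.1.1 (add E):
                \lnot (D \leftrightarrow \lnot C): β-rule — branch into D, \lnot \lnot C  //  \lnot D, \lnot C.
                  branch 2.2.1.1.1 (add D, \lnot \lnot C):
                    ○ open, literals {A=1, C=1, D=1, E=1}.
                  branch 2.2.1.1.2 (add \lnot D, \lnot C):
                    ○ open, literals {A=1, C=0, D=0, E=1}.
              branch 2.2.1.2 (add B):
                \lnot (D \leftrightarrow \lnot C): β-rule — branch into D, \lnot \lnot C  //  \lnot D, \lnot C.
                  branch 2.2.1.2.1 (add D, \lnot \lnot C):
                    ○ open, literals {A=1, B=1, C=1, D=1}.
                  branch 2.2.1.2.2 (add \lnot D, \lnot C):
                    ○ open, literals {A=1, B=1, C=0, D=0}.
          branch 2.2.2 (add ((D \to D) \land \lnot (A \land B))):
            ((D \to D) \land \lnot (A \land B)): α-rule — add (D \to D), \lnot (A \land B).
            (D \to D): β-rule — branch into \lnot D  //  D.
              branch 2.2.2.1 (add \lnot D):
                \lnot (A \land B): β-rule — branch into \lnot A  //  \lnot B.
                  branch 2.2.2.1.1 (add \lnot A):
                    × closes — contains both A and \lnot A.
                  branch 2.2.2.1.2 (add \lnot B):
                    ○ open, literals {A=1, B=0, D=0}.
              branch 2.2.2.2 (add D):
                \lnot (A \land B): β-rule — branch into \lnot A  //  \lnot B.
                  branch 2.2.2.2.1 (add \lnot A):
                    × closes — contains both A and \lnot A.
                  branch 2.2.2.2.2 (add \lnot B):
                    ○ open, literals {A=1, B=0, D=1}.
2 branches closed, 16 open.
An open branch gives a countermodel: A=0, E=0 (unmentioned atoms arbitrary); under it the original formula is false.

Not valid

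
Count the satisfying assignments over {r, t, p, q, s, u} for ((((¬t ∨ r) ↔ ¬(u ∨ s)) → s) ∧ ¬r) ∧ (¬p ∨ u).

Initial set: {T (((((¬t ∨ r) ↔ ¬(u ∨ s)) → s) ∧ ¬r) ∧ (¬p ∨ u))}.
T (((((¬t ∨ r) ↔ ¬(u ∨ s)) → s) ∧ ¬r) ∧ (¬p ∨ u)): α-rule — add T ((((¬t ∨ r) ↔ ¬(u ∨ s)) → s) ∧ ¬r), T (¬p ∨ u).
T ((((¬t ∨ r) ↔ ¬(u ∨ s)) → s) ∧ ¬r): α-rule — add T (((¬t ∨ r) ↔ ¬(u ∨ s)) → s), T ¬r.
T (¬p ∨ u): β-rule — branch into T ¬p  //  T u.
  branch 1 (add T ¬p):
    T (((¬t ∨ r) ↔ ¬(u ∨ s)) → s): β-rule — branch into F ((¬t ∨ r) ↔ ¬(u ∨ s))  //  T s.
      branch 1.1 (add F ((¬t ∨ r) ↔ ¬(u ∨ s))):
        F ((¬t ∨ r) ↔ ¬(u ∨ s)): β-rule — branch into T (¬t ∨ r), F ¬(u ∨ s)  //  F (¬t ∨ r), T ¬(u ∨ s).
          branch 1.1.1 (add T (¬t ∨ r), F ¬(u ∨ s)):
            T (¬t ∨ r): β-rule — branch into T ¬t  //  T r.
              branch 1.1.1.1 (add T ¬t):
                F ¬(u ∨ s): β-rule — branch into T u  //  T s.
                  branch 1.1.1.1.1 (add T u):
                    ○ open, literals {p=false, r=false, t=false, u=true}.
                  branch 1.1.1.1.2 (add T s):
                    ○ open, literals {p=false, r=false, s=true, t=false}.
              branch 1.1.1.2 (add T r):
                × closes — contains both r and ¬r.
          branch 1.1.2 (add F (¬t ∨ r), T ¬(u ∨ s)):
            F (¬t ∨ r): α-rule — add F ¬t, F r.
            T ¬(u ∨ s): α-rule — add F u, F s.
            ○ open, literals {p=false, r=false, s=false, t=true, u=false}.
      branch 1.2 (add T s):
        ○ open, literals {p=false, r=false, s=true}.
  branch 2 (add T u):
    T (((¬t ∨ r) ↔ ¬(u ∨ s)) → s): β-rule — branch into F ((¬t ∨ r) ↔ ¬(u ∨ s))  //  T s.
      branch 2.1 (add F ((¬t ∨ r) ↔ ¬(u ∨ s))):
        F ((¬t ∨ r) ↔ ¬(u ∨ s)): β-rule — branch into T (¬t ∨ r), F ¬(u ∨ s)  //  F (¬t ∨ r), T ¬(u ∨ s).
          branch 2.1.1 (add T (¬t ∨ r), F ¬(u ∨ s)):
            T (¬t ∨ r): β-rule — branch into T ¬t  //  T r.
              branch 2.1.1.1 (add T ¬t):
                F ¬(u ∨ s): β-rule — branch into T u  //  T s.
                  branch 2.1.1.1.1 (add T u):
                    ○ open, literals {r=false, t=false, u=true}.
                  branch 2.1.1.1.2 (add T s):
                    ○ open, literals {r=false, s=true, t=false, u=true}.
              branch 2.1.1.2 (add T r):
                × closes — contains both r and ¬r.
          branch 2.1.2 (add F (¬t ∨ r), T ¬(u ∨ s)):
            F (¬t ∨ r): α-rule — add F ¬t, F r.
            T ¬(u ∨ s): α-rule — add F u, F s.
            × closes — contains both u and ¬u.
      branch 2.2 (add T s):
        ○ open, literals {r=false, s=true, u=true}.
3 branches closed, 7 open.
Each open branch fixes some atoms; the unmentioned ones are free. Counting distinct full assignments: branch {p=false, r=false, t=false, u=true} (q, s) contributes 4 new; branch {p=false, r=false, s=true, t=false} (q, u) contributes 2 new; branch {p=false, r=false, s=false, t=true, u=false} (q) contributes 2 new; branch {p=false, r=false, s=true} (t, q, u) contributes 4 new; branch {r=false, t=false, u=true} (p, q, s) contributes 4 new; branch {r=false, s=true, t=false, u=true} (p, q) contributes 0 new; branch {r=false, s=true, u=true} (t, p, q) contributes 2 new. Total: 18.

18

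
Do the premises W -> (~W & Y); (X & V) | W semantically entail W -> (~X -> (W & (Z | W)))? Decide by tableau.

Initial set: {T (W -> (~W & Y)); T ((X & V) | W); F (W -> (~X -> (W & (Z | W))))}.
F (W -> (~X -> (W & (Z | W)))): α-rule — add T W, F (~X -> (W & (Z | W))).
F (~X -> (W & (Z | W))): α-rule — add T ~X, F (W & (Z | W)).
T (W -> (~W & Y)): β-rule — branch into F W  //  T (~W & Y).
  branch 1 (add F W):
    × closes — contains both W and ~W.
  branch 2 (add T (~W & Y)):
    T (~W & Y): α-rule — add T ~W, T Y.
    × closes — contains both W and ~W.
All 2 branches close.
Every branch closed, so the premises entail the conclusion.

Yes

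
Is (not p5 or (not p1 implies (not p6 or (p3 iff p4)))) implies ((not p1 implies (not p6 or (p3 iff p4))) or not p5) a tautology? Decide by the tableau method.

Assume the negation and expand:
Initial set: {F ((not p5 or (not p1 implies (not p6 or (p3 iff p4)))) implies ((not p1 implies (not p6 or (p3 iff p4))) or not p5))}.
F ((not p5 or (not p1 implies (not p6 or (p3 iff p4)))) implies ((not p1 implies (not p6 or (p3 iff p4))) or not p5)): α-rule — add T (not p5 or (not p1 implies (not p6 or (p3 iff p4)))), F ((not p1 implies (not p6 or (p3 iff p4))) or not p5).
F ((not p1 implies (not p6 or (p3 iff p4))) or not p5): α-rule — add F (not p1 implies (not p6 or (p3 iff p4))), F not p5.
F (not p1 implies (not p6 or (p3 iff p4))): α-rule — add T not p1, F (not p6 or (p3 iff p4)).
F (not p6 or (p3 iff p4)): α-rule — add F not p6, F (p3 iff p4).
T (not p5 or (not p1 implies (not p6 or (p3 iff p4)))): β-rule — branch into T not p5  //  T (not p1 implies (not p6 or (p3 iff p4))).
  branch 1 (add T not p5):
    × closes — contains both p5 and not p5.
  branch 2 (add T (not p1 implies (not p6 or (p3 iff p4)))):
    F (p3 iff p4): β-rule — branch into T p3, F p4  //  F p3, T p4.
      branch 2.1 (add T p3, F p4):
        T (not p1 implies (not p6 or (p3 iff p4))): β-rule — branch into F not p1  //  T (not p6 or (p3 iff p4)).
          branch 2.1.1 (add F not p1):
            × closes — contains both p1 and not p1.
          branch 2.1.2 (add T (not p6 or (p3 iff p4))):
            T (not p6 or (p3 iff p4)): β-rule — branch into T not p6  //  T (p3 iff p4).
              branch 2.1.2.1 (add T not p6):
                × closes — contains both p6 and not p6.
              branch 2.1.2.2 (add T (p3 iff p4)):
                T (p3 iff p4): β-rule — branch into T p3, T p4  //  F p3, F p4.
                  branch 2.1.2.2.1 (add T p3, T p4):
                    × closes — contains both p4 and not p4.
                  branch 2.1.2.2.2 (add F p3, F p4):
                    × closes — contains both p3 and not p3.
      branch 2.2 (add F p3, T p4):
        T (not p1 implies (not p6 or (p3 iff p4))): β-rule — branch into F not p1  //  T (not p6 or (p3 iff p4)).
          branch 2.2.1 (add F not p1):
            × closes — contains both p1 and not p1.
          branch 2.2.2 (add T (not p6 or (p3 iff p4))):
            T (not p6 or (p3 iff p4)): β-rule — branch into T not p6  //  T (p3 iff p4).
              branch 2.2.2.1 (add T not p6):
                × closes — contains both p6 and not p6.
              branch 2.2.2.2 (add T (p3 iff p4)):
                T (p3 iff p4): β-rule — branch into T p3, T p4  //  F p3, F p4.
                  branch 2.2.2.2.1 (add T p3, T p4):
                    × closes — contains both p3 and not p3.
                  branch 2.2.2.2.2 (add F p3, F p4):
                    × closes — contains both p4 and not p4.
All 9 branches close.
Every branch closed, so the negation is unsatisfiable and the formula is valid.

Valid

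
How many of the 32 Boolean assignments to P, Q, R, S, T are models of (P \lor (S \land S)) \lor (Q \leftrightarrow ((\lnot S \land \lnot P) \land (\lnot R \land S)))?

Initial set: {((P \lor (S \land S)) \lor (Q \leftrightarrow ((\lnot S \land \lnot P) \land (\lnot R \land S))))}.
((P \lor (S \land S)) \lor (Q \leftrightarrow ((\lnot S \land \lnot P) \land (\lnot R \land S)))): β-rule — branch into (P \lor (S \land S))  //  (Q \leftrightarrow ((\lnot S \land \lnot P) \land (\lnot R \land S))).
  branch 1 (add (P \lor (S \land S))):
    (P \lor (S \land S)): β-rule — branch into P  //  (S \land S).
      branch 1.1 (add P):
        ○ open, literals {P=true}.
      branch 1.2 (add (S \land S)):
        (S \land S): α-rule — add S, S.
        ○ open, literals {S=true}.
  branch 2 (add (Q \leftrightarrow ((\lnot S \land \lnot P) \land (\lnot R \land S)))):
    (Q \leftrightarrow ((\lnot S \land \lnot P) \land (\lnot R \land S))): β-rule — branch into Q, ((\lnot S \land \lnot P) \land (\lnot R \land S))  //  \lnot Q, \lnot ((\lnot S \land \lnot P) \land (\lnot R \land S)).
      branch 2.1 (add Q, ((\lnot S \land \lnot P) \land (\lnot R \land S))):
        ((\lnot S \land \lnot P) \land (\lnot R \land S)): α-rule — add (\lnot S \land \lnot P), (\lnot R \land S).
        (\lnot S \land \lnot P): α-rule — add \lnot S, \lnot P.
        (\lnot R \land S): α-rule — add \lnot R, S.
        × closes — contains both S and \lnot S.
      branch 2.2 (add \lnot Q, \lnot ((\lnot S \land \lnot P) \land (\lnot R \land S))):
        \lnot ((\lnot S \land \lnot P) \land (\lnot R \land S)): β-rule — branch into \lnot (\lnot S \land \lnot P)  //  \lnot (\lnot R \land S).
          branch 2.2.1 (add \lnot (\lnot S \land \lnot P)):
            \lnot (\lnot S \land \lnot P): β-rule — branch into \lnot \lnot S  //  \lnot \lnot P.
              branch 2.2.1.1 (add \lnot \lnot S):
                ○ open, literals {Q=false, S=true}.
              branch 2.2.1.2 (add \lnot \lnot P):
                ○ open, literals {P=true, Q=false}.
          branch 2.2.2 (add \lnot (\lnot R \land S)):
            \lnot (\lnot R \land S): β-rule — branch into \lnot \lnot R  //  \lnot S.
              branch 2.2.2.1 (add \lnot \lnot R):
                ○ open, literals {Q=false, R=true}.
              branch 2.2.2.2 (add \lnot S):
                ○ open, literals {Q=false, S=false}.
1 branch closed, 6 open.
Each open branch fixes some atoms; the unmentioned ones are free. Counting distinct full assignments: branch {P=true} (Q, R, S, T) contributes 16 new; branch {S=true} (P, Q, R, T) contributes 8 new; branch {Q=false, S=true} (P, R, T) contributes 0 new; branch {P=true, Q=false} (R, S, T) contributes 0 new; branch {Q=false, R=true} (P, S, T) contributes 2 new; branch {Q=false, S=false} (P, R, T) contributes 2 new. Total: 28.

28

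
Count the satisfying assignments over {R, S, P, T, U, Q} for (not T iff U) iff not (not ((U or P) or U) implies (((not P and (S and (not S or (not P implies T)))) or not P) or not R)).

32

Initial set: {((not T iff U) iff not (not ((U or P) or U) implies (((not P and (S and (not S or (not P implies T)))) or not P) or not R)))}.
((not T iff U) iff not (not ((U or P) or U) implies (((not P and (S and (not S or (not P implies T)))) or not P) or not R))): β-rule — branch into (not T iff U), not (not ((U or P) or U) implies (((not P and (S and (not S or (not P implies T)))) or not P) or not R))  //  not (not T iff U), not not (not ((U or P) or U) implies (((not P and (S and (not S or (not P implies T)))) or not P) or not R)).
  branch 1 (add (not T iff U), not (not ((U or P) or U) implies (((not P and (S and (not S or (not P implies T)))) or not P) or not R))):
    not (not ((U or P) or U) implies (((not P and (S and (not S or (not P implies T)))) or not P) or not R)): α-rule — add not ((U or P) or U), not (((not P and (S and (not S or (not P implies T)))) or not P) or not R).
    not ((U or P) or U): α-rule — add not (U or P), not U.
    not (((not P and (S and (not S or (not P implies T)))) or not P) or not R): α-rule — add not ((not P and (S and (not S or (not P implies T)))) or not P), not not R.
    not (U or P): α-rule — add not U, not P.
    not ((not P and (S and (not S or (not P implies T)))) or not P): α-rule — add not (not P and (S and (not S or (not P implies T)))), not not P.
    × closes — contains both P and not P.
  branch 2 (add not (not T iff U), not not (not ((U or P) or U) implies (((not P and (S and (not S or (not P implies T)))) or not P) or not R))):
    not (not T iff U): β-rule — branch into not T, not U  //  not not T, U.
      branch 2.1 (add not T, not U):
        not not (not ((U or P) or U) implies (((not P and (S and (not S or (not P implies T)))) or not P) or not R)): β-rule — branch into not not ((U or P) or U)  //  (((not P and (S and (not S or (not P implies T)))) or not P) or not R).
          branch 2.1.1 (add not not ((U or P) or U)):
            not not ((U or P) or U): β-rule — branch into (U or P)  //  U.
              branch 2.1.1.1 (add (U or P)):
                (U or P): β-rule — branch into U  //  P.
                  branch 2.1.1.1.1 (add U):
                    × closes — contains both U and not U.
                  branch 2.1.1.1.2 (add P):
                    ○ open, literals {P=true, T=false, U=false}.
              branch 2.1.1.2 (add U):
                × closes — contains both U and not U.
          branch 2.1.2 (add (((not P and (S and (not S or (not P implies T)))) or not P) or not R)):
            (((not P and (S and (not S or (not P implies T)))) or not P) or not R): β-rule — branch into ((not P and (S and (not S or (not P implies T)))) or not P)  //  not R.
              branch 2.1.2.1 (add ((not P and (S and (not S or (not P implies T)))) or not P)):
                ((not P and (S and (not S or (not P implies T)))) or not P): β-rule — branch into (not P and (S and (not S or (not P implies T))))  //  not P.
                  branch 2.1.2.1.1 (add (not P and (S and (not S or (not P implies T))))):
                    (not P and (S and (not S or (not P implies T)))): α-rule — add not P, (S and (not S or (not P implies T))).
                    (S and (not S or (not P implies T))): α-rule — add S, (not S or (not P implies T)).
                    (not S or (not P implies T)): β-rule — branch into not S  //  (not P implies T).
                      branch 2.1.2.1.1.1 (add not S):
                        × closes — contains both S and not S.
                      branch 2.1.2.1.1.2 (add (not P implies T)):
                        (not P implies T): β-rule — branch into not not P  //  T.
                          branch 2.1.2.1.1.2.1 (add not not P):
                            × closes — contains both P and not P.
                          branch 2.1.2.1.1.2.2 (add T):
                            × closes — contains both T and not T.
                  branch 2.1.2.1.2 (add not P):
                    ○ open, literals {P=false, T=false, U=false}.
              branch 2.1.2.2 (add not R):
                ○ open, literals {R=false, T=false, U=false}.
      branch 2.2 (add not not T, U):
        not not (not ((U or P) or U) implies (((not P and (S and (not S or (not P implies T)))) or not P) or not R)): β-rule — branch into not not ((U or P) or U)  //  (((not P and (S and (not S or (not P implies T)))) or not P) or not R).
          branch 2.2.1 (add not not ((U or P) or U)):
            not not ((U or P) or U): β-rule — branch into (U or P)  //  U.
              branch 2.2.1.1 (add (U or P)):
                (U or P): β-rule — branch into U  //  P.
                  branch 2.2.1.1.1 (add U):
                    ○ open, literals {T=true, U=true}.
                  branch 2.2.1.1.2 (add P):
                    ○ open, literals {P=true, T=true, U=true}.
              branch 2.2.1.2 (add U):
                ○ open, literals {T=true, U=true}.
          branch 2.2.2 (add (((not P and (S and (not S or (not P implies T)))) or not P) or not R)):
            (((not P and (S and (not S or (not P implies T)))) or not P) or not R): β-rule — branch into ((not P and (S and (not S or (not P implies T)))) or not P)  //  not R.
              branch 2.2.2.1 (add ((not P and (S and (not S or (not P implies T)))) or not P)):
                ((not P and (S and (not S or (not P implies T)))) or not P): β-rule — branch into (not P and (S and (not S or (not P implies T))))  //  not P.
                  branch 2.2.2.1.1 (add (not P and (S and (not S or (not P implies T))))):
                    (not P and (S and (not S or (not P implies T)))): α-rule — add not P, (S and (not S or (not P implies T))).
                    (S and (not S or (not P implies T))): α-rule — add S, (not S or (not P implies T)).
                    (not S or (not P implies T)): β-rule — branch into not S  //  (not P implies T).
                      branch 2.2.2.1.1.1 (add not S):
                        × closes — contains both S and not S.
                      branch 2.2.2.1.1.2 (add (not P implies T)):
                        (not P implies T): β-rule — branch into not not P  //  T.
                          branch 2.2.2.1.1.2.1 (add not not P):
                            × closes — contains both P and not P.
                          branch 2.2.2.1.1.2.2 (add T):
                            ○ open, literals {P=false, S=true, T=true, U=true}.
                  branch 2.2.2.1.2 (add not P):
                    ○ open, literals {P=false, T=true, U=true}.
              branch 2.2.2.2 (add not R):
                ○ open, literals {R=false, T=true, U=true}.
8 branches closed, 9 open.
Each open branch fixes some atoms; the unmentioned ones are free. Counting distinct full assignments: branch {P=true, T=false, U=false} (R, S, Q) contributes 8 new; branch {P=false, T=false, U=false} (R, S, Q) contributes 8 new; branch {R=false, T=false, U=false} (S, P, Q) contributes 0 new; branch {T=true, U=true} (R, S, P, Q) contributes 16 new; branch {P=true, T=true, U=true} (R, S, Q) contributes 0 new; branch {T=true, U=true} (R, S, P, Q) contributes 0 new; branch {P=false, S=true, T=true, U=true} (R, Q) contributes 0 new; branch {P=false, T=true, U=true} (R, S, Q) contributes 0 new; branch {R=false, T=true, U=true} (S, P, Q) contributes 0 new. Total: 32.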